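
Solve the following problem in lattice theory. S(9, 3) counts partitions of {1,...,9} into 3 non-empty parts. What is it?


S(n,k) = k*S(n-1,k) + S(n-1,k-1).
S(8,3) = 966, S(8,2) = 127
S(9,3) = 3*966 + 127 = 2898 + 127
S(9,3) = 3025


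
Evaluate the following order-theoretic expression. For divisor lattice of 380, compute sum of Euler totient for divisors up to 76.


Divisors of 380 up to 76: [1, 2, 4, 5, 10, 19, 20, 38, 76]
phi values: [1, 1, 2, 4, 4, 18, 8, 18, 36]
Sum = 92


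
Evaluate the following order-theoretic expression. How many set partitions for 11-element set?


B(n) = number of set partitions of an n-element set.
B(n) satisfies the recurrence: B(n+1) = sum_k C(n,k)*B(k).
B(11) = 678570


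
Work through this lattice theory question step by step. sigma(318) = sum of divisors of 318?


sigma(n) = sum of divisors.
Divisors of 318: [1, 2, 3, 6, 53, 106, 159, 318]
Sum = 648


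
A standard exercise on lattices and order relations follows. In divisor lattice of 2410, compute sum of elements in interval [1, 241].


Interval [1,241] in divisors of 2410: [1, 241]
Sum = 242


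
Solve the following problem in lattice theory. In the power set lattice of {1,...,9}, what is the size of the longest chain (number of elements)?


A chain is a totally ordered subset; we count the number of elements in a maximum chain.
Compute, for each element x, the size of the longest chain ending at x:
  {}: 1
  {1}: 2
  {2}: 2
  {3}: 2
  {4}: 2
  {5}: 2
  ...
A maximum chain: {} < {1} < {1,2} < {1,2,3} < {1,2,3,4} < {1,2,3,4,5} < {1,2,3,4,5,6} < {1,2,3,4,5,6,7} < {1,2,3,4,5,6,7,8} < {1,2,3,4,5,6,7,8,9}
Number of elements in the longest chain: 10


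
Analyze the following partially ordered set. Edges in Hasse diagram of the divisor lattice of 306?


A cover relation a -< b holds when a < b with no c strictly between.
Cover relations:
  1 -< 2
  1 -< 3
  1 -< 17
  2 -< 6
  2 -< 34
  3 -< 6
  3 -< 9
  3 -< 51
  ...12 more
Total: 20


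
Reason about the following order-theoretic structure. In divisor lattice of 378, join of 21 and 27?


In a divisor lattice, join = lcm (least common multiple).
gcd(21,27) = 3
lcm(21,27) = 21*27/gcd = 567/3 = 189


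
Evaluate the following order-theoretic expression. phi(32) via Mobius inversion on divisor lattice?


phi(n) = n * prod_{p|n} (1 - 1/p).
Prime divisors of 32: [2]
phi(32) = 32 * (1 - 1/2)
phi(32) = 16


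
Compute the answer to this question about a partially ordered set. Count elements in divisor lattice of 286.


Divisors of 286: [1, 2, 11, 13, 22, 26, 143, 286]
Count: 8


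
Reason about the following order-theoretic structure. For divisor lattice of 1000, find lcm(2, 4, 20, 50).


In a divisor lattice, join = lcm (least common multiple).
Compute lcm iteratively: start with first element, then lcm(current, next).
Elements: [2, 4, 20, 50]
lcm(2,4) = 4
lcm(4,20) = 20
lcm(20,50) = 100
Final lcm = 100


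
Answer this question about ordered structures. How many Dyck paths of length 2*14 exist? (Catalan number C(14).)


C(n) = C(2n, n) / (n+1).
C(28, 14) = 40116600
C(14) = 40116600 / 15 = 2674440


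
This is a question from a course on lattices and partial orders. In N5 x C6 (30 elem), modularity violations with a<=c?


Modular law: if a <= c then a v (b ^ c) = (a v b) ^ c.
Check all triples (a,b,c) with a <= c among 30 elements.
  e.g. a=(a,0), b=(c,0), c=(b,0): lhs=(a,0) != rhs=(b,0)
  e.g. a=(a,0), b=(c,1), c=(b,0): lhs=(a,0) != rhs=(b,0)
Total violating triples: 126


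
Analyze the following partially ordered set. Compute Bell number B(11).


B(n) = number of set partitions of an n-element set.
B(n) satisfies the recurrence: B(n+1) = sum_k C(n,k)*B(k).
B(11) = 678570


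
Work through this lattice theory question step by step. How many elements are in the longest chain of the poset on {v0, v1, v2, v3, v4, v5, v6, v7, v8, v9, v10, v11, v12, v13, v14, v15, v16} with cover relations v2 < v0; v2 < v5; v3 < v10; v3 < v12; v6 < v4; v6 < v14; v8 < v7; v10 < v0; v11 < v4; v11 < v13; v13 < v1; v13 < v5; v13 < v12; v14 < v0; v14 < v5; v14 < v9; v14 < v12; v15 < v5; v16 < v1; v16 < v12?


A chain is a totally ordered subset; we count the number of elements in a maximum chain.
Compute, for each element x, the size of the longest chain ending at x:
  v2: 1
  v3: 1
  v6: 1
  v8: 1
  v11: 1
  v15: 1
  ...
A maximum chain: v3 < v10 < v0
Number of elements in the longest chain: 3


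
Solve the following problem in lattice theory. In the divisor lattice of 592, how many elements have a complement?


An element a is complemented if some b has a meet b = bottom, a join b = top.
a is complemented iff gcd(a, n/a)=1, i.e. a is a unitary divisor of 592.
Complemented elements: 1, 16, 37, 592
Count: 4


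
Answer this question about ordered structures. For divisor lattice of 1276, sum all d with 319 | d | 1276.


Interval [319,1276] in divisors of 1276: [319, 638, 1276]
Sum = 2233


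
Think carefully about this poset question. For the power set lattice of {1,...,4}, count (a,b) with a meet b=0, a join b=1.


Complement pair (a,b): a meet b = bottom, a join b = top.
Here: A intersect B = {} and A union B = {1,...,4}.
Pairs found: ({},{1,2,3,4}), ({1},{2,3,4}), ({2},{1,3,4}), ({3},{1,2,4}), ... (12 more)
Total ordered pairs: 16


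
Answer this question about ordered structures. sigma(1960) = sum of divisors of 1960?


sigma(n) = sum of divisors.
Divisors of 1960: [1, 2, 4, 5, 7, 8, 10, 14, 20, 28, 35, 40, 49, 56, 70, 98, 140, 196, 245, 280, 392, 490, 980, 1960]
Sum = 5130


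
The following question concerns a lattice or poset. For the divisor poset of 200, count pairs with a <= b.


The order relation is {(a,b) : a <= b}, reflexive so it includes (a,a).
Examples: (1,1), (1,10), (1,100), (1,2), (1,20), ...
Total ordered pairs: 60


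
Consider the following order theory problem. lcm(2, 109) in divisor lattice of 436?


Join=lcm.
gcd(2,109)=1
lcm=218


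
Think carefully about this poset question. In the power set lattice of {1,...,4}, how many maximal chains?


A maximal chain goes from the minimum element to a maximal element via cover relations.
Counting all min-to-max paths in the cover graph.
Total maximal chains: 24


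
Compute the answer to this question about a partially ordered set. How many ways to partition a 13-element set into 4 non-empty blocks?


S(n,k) = k*S(n-1,k) + S(n-1,k-1).
S(12,4) = 611501, S(12,3) = 86526
S(13,4) = 4*611501 + 86526 = 2446004 + 86526
S(13,4) = 2532530


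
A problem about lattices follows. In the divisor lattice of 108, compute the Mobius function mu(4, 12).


In a divisor lattice, mu(a,b) = mu(b/a) where mu is the classical Mobius function.
b/a = 12/4 = 3
Prime factorization of 3: primes [3]
3 is squarefree with 1 prime factor(s), so mu(3) = (-1)^1 = -1


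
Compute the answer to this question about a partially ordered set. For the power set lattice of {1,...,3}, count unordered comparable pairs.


A comparable pair {a,b} has a < b or b < a in the order.
Count unordered pairs where one element is strictly below the other.
Examples: {{},{1}}, {{},{2}}, {{},{3}}, {{},{1,2}}, ...
Total comparable pairs: 19


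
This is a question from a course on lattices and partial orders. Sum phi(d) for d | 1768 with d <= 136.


Divisors of 1768 up to 136: [1, 2, 4, 8, 13, 17, 26, 34, 52, 68, 104, 136]
phi values: [1, 1, 2, 4, 12, 16, 12, 16, 24, 32, 48, 64]
Sum = 232


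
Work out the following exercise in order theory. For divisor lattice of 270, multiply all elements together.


Divisors of 270: [1, 2, 3, 5, 6, 9, 10, 15, 18, 27, 30, 45, 54, 90, 135, 270]
Product = n^(d(n)/2) = 270^(16/2)
Product = 28242953648100000000


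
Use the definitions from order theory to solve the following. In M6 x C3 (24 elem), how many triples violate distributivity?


Distributive law: a ^ (b v c) = (a ^ b) v (a ^ c).
Check all 24^3 = 13824 ordered triples (a,b,c).
  e.g. a=(a1,0), b=(a2,0), c=(a3,0): lhs=(a1,0) != rhs=(0,0)
  e.g. a=(a1,0), b=(a2,0), c=(a3,1): lhs=(a1,0) != rhs=(0,0)
Total violating triples: 3240


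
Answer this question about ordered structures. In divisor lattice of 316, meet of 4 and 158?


In a divisor lattice, meet = gcd (greatest common divisor).
By Euclidean algorithm or factoring: gcd(4,158) = 2


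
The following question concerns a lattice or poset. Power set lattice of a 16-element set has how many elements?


Power set = 2^n.
2^16 = 65536


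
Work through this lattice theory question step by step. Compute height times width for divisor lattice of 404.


Height = length of longest chain minus 1; width = size of largest antichain.
A maximum chain: 1 | 101 | 202 | 404  (height 3).
A maximum antichain: {2, 101}  (width 2).
Product = 3 * 2 = 6


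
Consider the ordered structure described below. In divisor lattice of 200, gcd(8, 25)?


Meet=gcd.
gcd(8,25)=1


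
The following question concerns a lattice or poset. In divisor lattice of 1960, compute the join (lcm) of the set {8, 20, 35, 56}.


In a divisor lattice, join = lcm (least common multiple).
Compute lcm iteratively: start with first element, then lcm(current, next).
Elements: [8, 20, 35, 56]
lcm(8,20) = 40
lcm(40,35) = 280
lcm(280,56) = 280
Final lcm = 280


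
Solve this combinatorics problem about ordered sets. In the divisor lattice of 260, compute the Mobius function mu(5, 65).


In a divisor lattice, mu(a,b) = mu(b/a) where mu is the classical Mobius function.
b/a = 65/5 = 13
Prime factorization of 13: primes [13]
13 is squarefree with 1 prime factor(s), so mu(13) = (-1)^1 = -1


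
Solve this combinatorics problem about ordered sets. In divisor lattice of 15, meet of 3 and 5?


In a divisor lattice, meet = gcd (greatest common divisor).
By Euclidean algorithm or factoring: gcd(3,5) = 1


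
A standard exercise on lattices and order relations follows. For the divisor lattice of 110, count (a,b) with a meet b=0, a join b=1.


Complement pair (a,b): a meet b = bottom, a join b = top.
Here: gcd(a,b)=1 and lcm(a,b)=110, i.e. a*b=110 with a,b coprime.
Pairs found: (1,110), (2,55), (5,22), (10,11), ... (4 more)
Total ordered pairs: 8


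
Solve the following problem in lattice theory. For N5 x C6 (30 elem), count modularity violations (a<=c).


Modular law: if a <= c then a v (b ^ c) = (a v b) ^ c.
Check all triples (a,b,c) with a <= c among 30 elements.
  e.g. a=(a,0), b=(c,0), c=(b,0): lhs=(a,0) != rhs=(b,0)
  e.g. a=(a,0), b=(c,1), c=(b,0): lhs=(a,0) != rhs=(b,0)
Total violating triples: 126


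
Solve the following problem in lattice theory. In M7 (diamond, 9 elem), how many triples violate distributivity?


Distributive law: a ^ (b v c) = (a ^ b) v (a ^ c).
Check all 9^3 = 729 ordered triples (a,b,c).
  e.g. a=a1, b=a2, c=a3: lhs=a1 != rhs=0
  e.g. a=a1, b=a2, c=a4: lhs=a1 != rhs=0
Total violating triples: 210


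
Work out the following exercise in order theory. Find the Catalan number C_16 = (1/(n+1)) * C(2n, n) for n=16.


C(n) = C(2n, n) / (n+1).
C(32, 16) = 601080390
C(16) = 601080390 / 17 = 35357670


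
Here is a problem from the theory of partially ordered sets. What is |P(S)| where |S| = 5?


Power set = 2^n.
2^5 = 32


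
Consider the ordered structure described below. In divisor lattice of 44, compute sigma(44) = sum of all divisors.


sigma(n) = sum of divisors.
Divisors of 44: [1, 2, 4, 11, 22, 44]
Sum = 84


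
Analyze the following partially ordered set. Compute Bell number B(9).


B(n) = number of set partitions of an n-element set.
B(n) satisfies the recurrence: B(n+1) = sum_k C(n,k)*B(k).
B(9) = 21147


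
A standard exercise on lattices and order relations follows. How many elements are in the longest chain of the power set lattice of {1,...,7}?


A chain is a totally ordered subset; we count the number of elements in a maximum chain.
Compute, for each element x, the size of the longest chain ending at x:
  {}: 1
  {1}: 2
  {2}: 2
  {3}: 2
  {4}: 2
  {5}: 2
  ...
A maximum chain: {} < {1} < {1,2} < {1,2,3} < {1,2,3,4} < {1,2,3,4,5} < {1,2,3,4,5,6} < {1,2,3,4,5,6,7}
Number of elements in the longest chain: 8


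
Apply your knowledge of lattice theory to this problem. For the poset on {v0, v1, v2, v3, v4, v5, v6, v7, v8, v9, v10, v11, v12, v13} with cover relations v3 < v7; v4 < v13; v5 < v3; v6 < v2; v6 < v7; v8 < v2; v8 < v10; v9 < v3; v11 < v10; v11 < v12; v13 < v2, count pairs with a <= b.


The order relation is {(a,b) : a <= b}, reflexive so it includes (a,a).
Examples: (v0,v0), (v1,v1), (v10,v10), (v11,v10), (v11,v11), ...
Total ordered pairs: 28


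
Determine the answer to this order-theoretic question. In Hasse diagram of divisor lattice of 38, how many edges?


A cover relation a -< b holds when a < b with no c strictly between.
Cover relations:
  1 -< 2
  1 -< 19
  2 -< 38
  19 -< 38
Total: 4


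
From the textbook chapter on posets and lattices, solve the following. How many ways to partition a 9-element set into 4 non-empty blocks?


S(n,k) = k*S(n-1,k) + S(n-1,k-1).
S(8,4) = 1701, S(8,3) = 966
S(9,4) = 4*1701 + 966 = 6804 + 966
S(9,4) = 7770


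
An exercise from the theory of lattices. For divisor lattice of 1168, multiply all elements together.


Divisors of 1168: [1, 2, 4, 8, 16, 73, 146, 292, 584, 1168]
Product = n^(d(n)/2) = 1168^(10/2)
Product = 2173773118701568


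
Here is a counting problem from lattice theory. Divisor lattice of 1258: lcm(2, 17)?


Join=lcm.
gcd(2,17)=1
lcm=34


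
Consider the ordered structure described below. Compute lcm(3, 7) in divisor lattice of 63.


In a divisor lattice, join = lcm (least common multiple).
gcd(3,7) = 1
lcm(3,7) = 3*7/gcd = 21/1 = 21


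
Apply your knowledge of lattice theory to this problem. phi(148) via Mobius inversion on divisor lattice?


phi(n) = n * prod_{p|n} (1 - 1/p).
Prime divisors of 148: [2, 37]
phi(148) = 148 * (1 - 1/2) * (1 - 1/37)
phi(148) = 72


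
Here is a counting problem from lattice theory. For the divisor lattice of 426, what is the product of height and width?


Height = length of longest chain minus 1; width = size of largest antichain.
A maximum chain: 1 | 71 | 213 | 426  (height 3).
A maximum antichain: {2, 3, 71}  (width 3).
Product = 3 * 3 = 9


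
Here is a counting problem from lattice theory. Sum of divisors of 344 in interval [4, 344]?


Interval [4,344] in divisors of 344: [4, 8, 172, 344]
Sum = 528


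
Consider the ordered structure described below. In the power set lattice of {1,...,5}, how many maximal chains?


A maximal chain goes from the minimum element to a maximal element via cover relations.
Counting all min-to-max paths in the cover graph.
Total maximal chains: 120


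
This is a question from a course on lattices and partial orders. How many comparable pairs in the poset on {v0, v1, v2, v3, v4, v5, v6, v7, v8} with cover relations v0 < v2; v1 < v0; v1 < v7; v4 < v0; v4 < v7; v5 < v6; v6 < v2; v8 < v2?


A comparable pair {a,b} has a < b or b < a in the order.
Count unordered pairs where one element is strictly below the other.
Examples: {v0,v1}, {v0,v2}, {v0,v4}, {v1,v2}, ...
Total comparable pairs: 11


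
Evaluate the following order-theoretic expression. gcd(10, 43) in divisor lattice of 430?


Meet=gcd.
gcd(10,43)=1


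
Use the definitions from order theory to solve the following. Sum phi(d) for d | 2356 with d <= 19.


Divisors of 2356 up to 19: [1, 2, 4, 19]
phi values: [1, 1, 2, 18]
Sum = 22


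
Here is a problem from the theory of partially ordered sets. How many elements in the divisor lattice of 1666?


Divisors of 1666: [1, 2, 7, 14, 17, 34, 49, 98, 119, 238, 833, 1666]
Count: 12


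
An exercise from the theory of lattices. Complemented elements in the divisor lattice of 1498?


An element a is complemented if some b has a meet b = bottom, a join b = top.
a is complemented iff gcd(a, n/a)=1, i.e. a is a unitary divisor of 1498.
Complemented elements: 1, 2, 7, 14, 107, 214, ... (2 more)
Count: 8


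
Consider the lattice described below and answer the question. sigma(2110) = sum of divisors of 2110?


sigma(n) = sum of divisors.
Divisors of 2110: [1, 2, 5, 10, 211, 422, 1055, 2110]
Sum = 3816


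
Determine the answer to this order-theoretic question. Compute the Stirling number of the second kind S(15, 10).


S(n,k) = k*S(n-1,k) + S(n-1,k-1).
S(14,10) = 752752, S(14,9) = 5135130
S(15,10) = 10*752752 + 5135130 = 7527520 + 5135130
S(15,10) = 12662650


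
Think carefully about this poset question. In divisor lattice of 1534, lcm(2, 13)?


Join=lcm.
gcd(2,13)=1
lcm=26


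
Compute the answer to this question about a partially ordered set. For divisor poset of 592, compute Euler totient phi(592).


phi(n) = n * prod_{p|n} (1 - 1/p).
Prime divisors of 592: [2, 37]
phi(592) = 592 * (1 - 1/2) * (1 - 1/37)
phi(592) = 288


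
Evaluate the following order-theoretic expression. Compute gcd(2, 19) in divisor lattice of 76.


In a divisor lattice, meet = gcd (greatest common divisor).
By Euclidean algorithm or factoring: gcd(2,19) = 1


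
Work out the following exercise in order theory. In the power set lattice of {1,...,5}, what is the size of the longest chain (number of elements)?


A chain is a totally ordered subset; we count the number of elements in a maximum chain.
Compute, for each element x, the size of the longest chain ending at x:
  {}: 1
  {1}: 2
  {2}: 2
  {3}: 2
  {4}: 2
  {5}: 2
  ...
A maximum chain: {} < {1} < {1,2} < {1,2,3} < {1,2,3,4} < {1,2,3,4,5}
Number of elements in the longest chain: 6


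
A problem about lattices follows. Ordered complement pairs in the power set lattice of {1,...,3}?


Complement pair (a,b): a meet b = bottom, a join b = top.
Here: A intersect B = {} and A union B = {1,...,3}.
Pairs found: ({},{1,2,3}), ({1},{2,3}), ({2},{1,3}), ({3},{1,2}), ... (4 more)
Total ordered pairs: 8


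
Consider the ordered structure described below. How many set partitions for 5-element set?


B(n) = number of set partitions of an n-element set.
B(n) satisfies the recurrence: B(n+1) = sum_k C(n,k)*B(k).
B(5) = 52


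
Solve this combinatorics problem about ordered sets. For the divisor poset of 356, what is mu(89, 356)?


In a divisor lattice, mu(a,b) = mu(b/a) where mu is the classical Mobius function.
b/a = 356/89 = 4
Prime factorization of 4: primes [2]
4 is not squarefree, so mu(4) = 0


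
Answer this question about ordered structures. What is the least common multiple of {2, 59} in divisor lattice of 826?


In a divisor lattice, join = lcm (least common multiple).
Compute lcm iteratively: start with first element, then lcm(current, next).
Elements: [2, 59]
lcm(2,59) = 118
Final lcm = 118


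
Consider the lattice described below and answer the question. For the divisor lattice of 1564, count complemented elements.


An element a is complemented if some b has a meet b = bottom, a join b = top.
a is complemented iff gcd(a, n/a)=1, i.e. a is a unitary divisor of 1564.
Complemented elements: 1, 4, 17, 23, 68, 92, ... (2 more)
Count: 8


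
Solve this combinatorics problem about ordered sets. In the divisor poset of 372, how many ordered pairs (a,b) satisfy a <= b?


The order relation is {(a,b) : a <= b}, reflexive so it includes (a,a).
Examples: (1,1), (1,12), (1,124), (1,186), (1,2), ...
Total ordered pairs: 54


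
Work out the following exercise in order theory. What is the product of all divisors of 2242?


Divisors of 2242: [1, 2, 19, 38, 59, 118, 1121, 2242]
Product = n^(d(n)/2) = 2242^(8/2)
Product = 25266345646096


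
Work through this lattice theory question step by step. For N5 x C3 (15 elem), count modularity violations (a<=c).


Modular law: if a <= c then a v (b ^ c) = (a v b) ^ c.
Check all triples (a,b,c) with a <= c among 15 elements.
  e.g. a=(a,0), b=(c,0), c=(b,0): lhs=(a,0) != rhs=(b,0)
  e.g. a=(a,0), b=(c,1), c=(b,0): lhs=(a,0) != rhs=(b,0)
Total violating triples: 18


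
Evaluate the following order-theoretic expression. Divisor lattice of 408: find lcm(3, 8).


In a divisor lattice, join = lcm (least common multiple).
gcd(3,8) = 1
lcm(3,8) = 3*8/gcd = 24/1 = 24


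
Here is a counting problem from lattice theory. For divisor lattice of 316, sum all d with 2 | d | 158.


Interval [2,158] in divisors of 316: [2, 158]
Sum = 160


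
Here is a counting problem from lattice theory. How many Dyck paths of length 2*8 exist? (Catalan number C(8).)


C(n) = C(2n, n) / (n+1).
C(16, 8) = 12870
C(8) = 12870 / 9 = 1430


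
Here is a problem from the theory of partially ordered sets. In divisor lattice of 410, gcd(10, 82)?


Meet=gcd.
gcd(10,82)=2


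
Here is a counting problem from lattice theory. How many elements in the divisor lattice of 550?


Divisors of 550: [1, 2, 5, 10, 11, 22, 25, 50, 55, 110, 275, 550]
Count: 12


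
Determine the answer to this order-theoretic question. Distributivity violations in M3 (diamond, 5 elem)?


Distributive law: a ^ (b v c) = (a ^ b) v (a ^ c).
Check all 5^3 = 125 ordered triples (a,b,c).
  e.g. a=a1, b=a2, c=a3: lhs=a1 != rhs=0
  e.g. a=a1, b=a3, c=a2: lhs=a1 != rhs=0
Total violating triples: 6


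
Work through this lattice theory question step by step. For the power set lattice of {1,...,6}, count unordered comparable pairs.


A comparable pair {a,b} has a < b or b < a in the order.
Count unordered pairs where one element is strictly below the other.
Examples: {{},{1}}, {{},{2}}, {{},{3}}, {{},{4}}, ...
Total comparable pairs: 665


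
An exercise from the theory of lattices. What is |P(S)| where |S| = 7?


Power set = 2^n.
2^7 = 128


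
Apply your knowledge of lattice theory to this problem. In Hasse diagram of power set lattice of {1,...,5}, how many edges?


A cover relation a -< b holds when a < b with no c strictly between.
Cover relations:
  {} -< {1}
  {} -< {2}
  {} -< {3}
  {} -< {4}
  {} -< {5}
  {1} -< {1,2}
  {1} -< {1,3}
  {1} -< {1,4}
  ...72 more
Total: 80


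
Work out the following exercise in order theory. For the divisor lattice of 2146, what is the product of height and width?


Height = length of longest chain minus 1; width = size of largest antichain.
A maximum chain: 1 | 37 | 1073 | 2146  (height 3).
A maximum antichain: {2, 29, 37}  (width 3).
Product = 3 * 3 = 9


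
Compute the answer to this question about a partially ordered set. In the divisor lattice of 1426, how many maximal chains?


A maximal chain goes from the minimum element to a maximal element via cover relations.
Counting all min-to-max paths in the cover graph.
Total maximal chains: 6


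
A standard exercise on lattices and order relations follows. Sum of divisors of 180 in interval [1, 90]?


Interval [1,90] in divisors of 180: [1, 2, 3, 5, 6, 9, 10, 15, 18, 30, 45, 90]
Sum = 234


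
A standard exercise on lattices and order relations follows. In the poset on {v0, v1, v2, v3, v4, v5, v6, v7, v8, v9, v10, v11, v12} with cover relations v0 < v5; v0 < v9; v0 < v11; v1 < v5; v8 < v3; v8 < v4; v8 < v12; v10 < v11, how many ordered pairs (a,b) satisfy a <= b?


The order relation is {(a,b) : a <= b}, reflexive so it includes (a,a).
Examples: (v0,v0), (v0,v11), (v0,v5), (v0,v9), (v1,v1), ...
Total ordered pairs: 21


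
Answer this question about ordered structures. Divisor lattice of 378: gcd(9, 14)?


Meet=gcd.
gcd(9,14)=1


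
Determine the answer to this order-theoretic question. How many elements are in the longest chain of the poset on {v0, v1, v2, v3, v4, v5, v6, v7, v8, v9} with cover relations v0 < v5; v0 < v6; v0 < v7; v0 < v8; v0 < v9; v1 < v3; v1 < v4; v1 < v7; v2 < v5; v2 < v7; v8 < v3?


A chain is a totally ordered subset; we count the number of elements in a maximum chain.
Compute, for each element x, the size of the longest chain ending at x:
  v0: 1
  v1: 1
  v2: 1
  v4: 2
  v6: 2
  v8: 2
  ...
A maximum chain: v0 < v8 < v3
Number of elements in the longest chain: 3


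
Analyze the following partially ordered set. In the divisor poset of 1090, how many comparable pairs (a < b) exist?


A comparable pair {a,b} has a < b or b < a in the order.
Count unordered pairs where one element is strictly below the other.
Examples: {1,2}, {1,5}, {1,10}, {1,109}, ...
Total comparable pairs: 19


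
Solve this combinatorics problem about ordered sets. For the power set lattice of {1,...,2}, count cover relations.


A cover relation a -< b holds when a < b with no c strictly between.
Cover relations:
  {} -< {1}
  {} -< {2}
  {1} -< {1,2}
  {2} -< {1,2}
Total: 4


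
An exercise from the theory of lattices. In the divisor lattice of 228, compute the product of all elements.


Divisors of 228: [1, 2, 3, 4, 6, 12, 19, 38, 57, 76, 114, 228]
Product = n^(d(n)/2) = 228^(12/2)
Product = 140478247931904


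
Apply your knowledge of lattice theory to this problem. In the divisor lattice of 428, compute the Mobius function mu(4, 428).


In a divisor lattice, mu(a,b) = mu(b/a) where mu is the classical Mobius function.
b/a = 428/4 = 107
Prime factorization of 107: primes [107]
107 is squarefree with 1 prime factor(s), so mu(107) = (-1)^1 = -1


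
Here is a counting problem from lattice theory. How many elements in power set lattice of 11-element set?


Power set = 2^n.
2^11 = 2048


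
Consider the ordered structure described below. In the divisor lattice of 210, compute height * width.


Height = length of longest chain minus 1; width = size of largest antichain.
A maximum chain: 1 | 7 | 35 | 105 | 210  (height 4).
A maximum antichain: {6, 10, 14, 15, 21, 35}  (width 6).
Product = 4 * 6 = 24


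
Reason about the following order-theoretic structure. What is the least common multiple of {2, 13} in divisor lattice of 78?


In a divisor lattice, join = lcm (least common multiple).
Compute lcm iteratively: start with first element, then lcm(current, next).
Elements: [2, 13]
lcm(2,13) = 26
Final lcm = 26


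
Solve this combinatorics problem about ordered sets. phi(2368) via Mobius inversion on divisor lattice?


phi(n) = n * prod_{p|n} (1 - 1/p).
Prime divisors of 2368: [2, 37]
phi(2368) = 2368 * (1 - 1/2) * (1 - 1/37)
phi(2368) = 1152


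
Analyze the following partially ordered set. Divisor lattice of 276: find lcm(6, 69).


In a divisor lattice, join = lcm (least common multiple).
gcd(6,69) = 3
lcm(6,69) = 6*69/gcd = 414/3 = 138


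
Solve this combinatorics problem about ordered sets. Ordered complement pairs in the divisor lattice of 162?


Complement pair (a,b): a meet b = bottom, a join b = top.
Here: gcd(a,b)=1 and lcm(a,b)=162, i.e. a*b=162 with a,b coprime.
Pairs found: (1,162), (2,81), (81,2), (162,1)
Total ordered pairs: 4


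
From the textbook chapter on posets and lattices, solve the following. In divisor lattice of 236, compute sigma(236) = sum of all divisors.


sigma(n) = sum of divisors.
Divisors of 236: [1, 2, 4, 59, 118, 236]
Sum = 420


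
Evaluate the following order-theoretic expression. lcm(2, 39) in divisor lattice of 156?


Join=lcm.
gcd(2,39)=1
lcm=78


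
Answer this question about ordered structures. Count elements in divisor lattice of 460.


Divisors of 460: [1, 2, 4, 5, 10, 20, 23, 46, 92, 115, 230, 460]
Count: 12


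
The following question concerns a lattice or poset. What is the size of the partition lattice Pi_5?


B(n) = number of set partitions of an n-element set.
B(n) satisfies the recurrence: B(n+1) = sum_k C(n,k)*B(k).
B(5) = 52


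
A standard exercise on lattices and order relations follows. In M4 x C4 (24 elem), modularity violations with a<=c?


Modular law: if a <= c then a v (b ^ c) = (a v b) ^ c.
Check all triples (a,b,c) with a <= c among 24 elements.
This lattice is modular (diamonds M_m and their chain-products are modular).
Total violating triples: 0


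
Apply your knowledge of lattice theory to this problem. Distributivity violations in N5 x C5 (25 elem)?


Distributive law: a ^ (b v c) = (a ^ b) v (a ^ c).
Check all 25^3 = 15625 ordered triples (a,b,c).
  e.g. a=(b,0), b=(a,0), c=(c,0): lhs=(b,0) != rhs=(a,0)
  e.g. a=(b,0), b=(a,0), c=(c,1): lhs=(b,0) != rhs=(a,0)
Total violating triples: 250


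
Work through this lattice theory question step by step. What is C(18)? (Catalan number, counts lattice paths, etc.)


C(n) = C(2n, n) / (n+1).
C(36, 18) = 9075135300
C(18) = 9075135300 / 19 = 477638700


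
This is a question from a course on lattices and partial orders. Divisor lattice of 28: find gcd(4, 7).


In a divisor lattice, meet = gcd (greatest common divisor).
By Euclidean algorithm or factoring: gcd(4,7) = 1


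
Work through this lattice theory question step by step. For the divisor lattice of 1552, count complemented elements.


An element a is complemented if some b has a meet b = bottom, a join b = top.
a is complemented iff gcd(a, n/a)=1, i.e. a is a unitary divisor of 1552.
Complemented elements: 1, 16, 97, 1552
Count: 4


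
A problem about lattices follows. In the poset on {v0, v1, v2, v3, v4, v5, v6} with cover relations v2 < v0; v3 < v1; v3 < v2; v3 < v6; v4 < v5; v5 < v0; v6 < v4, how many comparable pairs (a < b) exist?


A comparable pair {a,b} has a < b or b < a in the order.
Count unordered pairs where one element is strictly below the other.
Examples: {v0,v2}, {v0,v3}, {v0,v4}, {v0,v5}, ...
Total comparable pairs: 13


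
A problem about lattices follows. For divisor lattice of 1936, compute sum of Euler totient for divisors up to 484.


Divisors of 1936 up to 484: [1, 2, 4, 8, 11, 16, 22, 44, 88, 121, 176, 242, 484]
phi values: [1, 1, 2, 4, 10, 8, 10, 20, 40, 110, 80, 110, 220]
Sum = 616


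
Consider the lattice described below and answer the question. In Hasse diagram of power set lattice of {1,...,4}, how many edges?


A cover relation a -< b holds when a < b with no c strictly between.
Cover relations:
  {} -< {1}
  {} -< {2}
  {} -< {3}
  {} -< {4}
  {1} -< {1,2}
  {1} -< {1,3}
  {1} -< {1,4}
  {2} -< {1,2}
  ...24 more
Total: 32


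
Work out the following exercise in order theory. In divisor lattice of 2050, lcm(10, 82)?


Join=lcm.
gcd(10,82)=2
lcm=410


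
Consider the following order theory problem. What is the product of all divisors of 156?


Divisors of 156: [1, 2, 3, 4, 6, 12, 13, 26, 39, 52, 78, 156]
Product = n^(d(n)/2) = 156^(12/2)
Product = 14412774445056


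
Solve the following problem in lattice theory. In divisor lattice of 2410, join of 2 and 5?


In a divisor lattice, join = lcm (least common multiple).
gcd(2,5) = 1
lcm(2,5) = 2*5/gcd = 10/1 = 10


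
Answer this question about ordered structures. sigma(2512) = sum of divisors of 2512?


sigma(n) = sum of divisors.
Divisors of 2512: [1, 2, 4, 8, 16, 157, 314, 628, 1256, 2512]
Sum = 4898


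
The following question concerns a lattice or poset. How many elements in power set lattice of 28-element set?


Power set = 2^n.
2^28 = 268435456


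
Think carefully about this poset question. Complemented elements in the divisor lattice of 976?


An element a is complemented if some b has a meet b = bottom, a join b = top.
a is complemented iff gcd(a, n/a)=1, i.e. a is a unitary divisor of 976.
Complemented elements: 1, 16, 61, 976
Count: 4


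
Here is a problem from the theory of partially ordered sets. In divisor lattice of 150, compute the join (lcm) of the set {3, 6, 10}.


In a divisor lattice, join = lcm (least common multiple).
Compute lcm iteratively: start with first element, then lcm(current, next).
Elements: [3, 6, 10]
lcm(3,6) = 6
lcm(6,10) = 30
Final lcm = 30


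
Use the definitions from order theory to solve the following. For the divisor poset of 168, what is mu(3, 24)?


In a divisor lattice, mu(a,b) = mu(b/a) where mu is the classical Mobius function.
b/a = 24/3 = 8
Prime factorization of 8: primes [2]
8 is not squarefree, so mu(8) = 0


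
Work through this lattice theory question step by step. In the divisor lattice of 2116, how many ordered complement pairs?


Complement pair (a,b): a meet b = bottom, a join b = top.
Here: gcd(a,b)=1 and lcm(a,b)=2116, i.e. a*b=2116 with a,b coprime.
Pairs found: (1,2116), (4,529), (529,4), (2116,1)
Total ordered pairs: 4


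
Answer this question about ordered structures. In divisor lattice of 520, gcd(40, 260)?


Meet=gcd.
gcd(40,260)=20


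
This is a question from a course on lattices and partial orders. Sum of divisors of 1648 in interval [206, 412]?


Interval [206,412] in divisors of 1648: [206, 412]
Sum = 618


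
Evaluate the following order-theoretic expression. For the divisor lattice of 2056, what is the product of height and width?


Height = length of longest chain minus 1; width = size of largest antichain.
A maximum chain: 1 | 257 | 514 | 1028 | 2056  (height 4).
A maximum antichain: {2, 257}  (width 2).
Product = 4 * 2 = 8


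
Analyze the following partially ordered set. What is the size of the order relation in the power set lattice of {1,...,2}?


The order relation is {(a,b) : a <= b}, reflexive so it includes (a,a).
Examples: ({},{}), ({},{1,2}), ({},{1}), ({},{2}), ({1,2},{1,2}), ...
Total ordered pairs: 9


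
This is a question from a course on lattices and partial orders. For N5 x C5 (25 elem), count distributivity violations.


Distributive law: a ^ (b v c) = (a ^ b) v (a ^ c).
Check all 25^3 = 15625 ordered triples (a,b,c).
  e.g. a=(b,0), b=(a,0), c=(c,0): lhs=(b,0) != rhs=(a,0)
  e.g. a=(b,0), b=(a,0), c=(c,1): lhs=(b,0) != rhs=(a,0)
Total violating triples: 250


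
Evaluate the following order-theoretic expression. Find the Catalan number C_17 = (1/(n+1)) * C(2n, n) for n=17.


C(n) = C(2n, n) / (n+1).
C(34, 17) = 2333606220
C(17) = 2333606220 / 18 = 129644790


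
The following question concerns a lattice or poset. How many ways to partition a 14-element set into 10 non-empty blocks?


S(n,k) = k*S(n-1,k) + S(n-1,k-1).
S(13,10) = 39325, S(13,9) = 359502
S(14,10) = 10*39325 + 359502 = 393250 + 359502
S(14,10) = 752752


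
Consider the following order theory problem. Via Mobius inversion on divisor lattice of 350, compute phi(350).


phi(n) = n * prod_{p|n} (1 - 1/p).
Prime divisors of 350: [2, 5, 7]
phi(350) = 350 * (1 - 1/2) * (1 - 1/5) * (1 - 1/7)
phi(350) = 120


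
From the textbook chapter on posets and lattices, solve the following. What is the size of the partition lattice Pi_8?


B(n) = number of set partitions of an n-element set.
B(n) satisfies the recurrence: B(n+1) = sum_k C(n,k)*B(k).
B(8) = 4140


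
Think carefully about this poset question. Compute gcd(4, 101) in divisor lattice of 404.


In a divisor lattice, meet = gcd (greatest common divisor).
By Euclidean algorithm or factoring: gcd(4,101) = 1


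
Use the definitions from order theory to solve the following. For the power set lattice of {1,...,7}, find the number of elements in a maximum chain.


A chain is a totally ordered subset; we count the number of elements in a maximum chain.
Compute, for each element x, the size of the longest chain ending at x:
  {}: 1
  {1}: 2
  {2}: 2
  {3}: 2
  {4}: 2
  {5}: 2
  ...
A maximum chain: {} < {1} < {1,2} < {1,2,3} < {1,2,3,4} < {1,2,3,4,5} < {1,2,3,4,5,6} < {1,2,3,4,5,6,7}
Number of elements in the longest chain: 8


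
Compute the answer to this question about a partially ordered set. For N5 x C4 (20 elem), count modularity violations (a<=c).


Modular law: if a <= c then a v (b ^ c) = (a v b) ^ c.
Check all triples (a,b,c) with a <= c among 20 elements.
  e.g. a=(a,0), b=(c,0), c=(b,0): lhs=(a,0) != rhs=(b,0)
  e.g. a=(a,0), b=(c,1), c=(b,0): lhs=(a,0) != rhs=(b,0)
Total violating triples: 40


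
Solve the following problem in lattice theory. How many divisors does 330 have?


Divisors of 330: [1, 2, 3, 5, 6, 10, 11, 15, 22, 30, 33, 55, 66, 110, 165, 330]
Count: 16


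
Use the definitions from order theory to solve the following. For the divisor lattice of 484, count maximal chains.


A maximal chain goes from the minimum element to a maximal element via cover relations.
Counting all min-to-max paths in the cover graph.
Total maximal chains: 6


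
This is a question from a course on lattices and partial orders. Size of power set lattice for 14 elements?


Power set = 2^n.
2^14 = 16384


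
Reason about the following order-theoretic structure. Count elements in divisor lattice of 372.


Divisors of 372: [1, 2, 3, 4, 6, 12, 31, 62, 93, 124, 186, 372]
Count: 12


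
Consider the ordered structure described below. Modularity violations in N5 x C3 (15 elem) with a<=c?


Modular law: if a <= c then a v (b ^ c) = (a v b) ^ c.
Check all triples (a,b,c) with a <= c among 15 elements.
  e.g. a=(a,0), b=(c,0), c=(b,0): lhs=(a,0) != rhs=(b,0)
  e.g. a=(a,0), b=(c,1), c=(b,0): lhs=(a,0) != rhs=(b,0)
Total violating triples: 18


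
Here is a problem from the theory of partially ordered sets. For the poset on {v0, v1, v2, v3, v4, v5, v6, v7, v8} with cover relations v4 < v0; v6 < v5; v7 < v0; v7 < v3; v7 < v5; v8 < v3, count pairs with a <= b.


The order relation is {(a,b) : a <= b}, reflexive so it includes (a,a).
Examples: (v0,v0), (v1,v1), (v2,v2), (v3,v3), (v4,v0), ...
Total ordered pairs: 15


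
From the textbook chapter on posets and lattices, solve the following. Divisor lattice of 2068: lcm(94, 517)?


Join=lcm.
gcd(94,517)=47
lcm=1034


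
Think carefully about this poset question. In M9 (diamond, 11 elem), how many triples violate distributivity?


Distributive law: a ^ (b v c) = (a ^ b) v (a ^ c).
Check all 11^3 = 1331 ordered triples (a,b,c).
  e.g. a=a1, b=a2, c=a3: lhs=a1 != rhs=0
  e.g. a=a1, b=a2, c=a4: lhs=a1 != rhs=0
Total violating triples: 504


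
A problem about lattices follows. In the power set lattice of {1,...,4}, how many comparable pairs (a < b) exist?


A comparable pair {a,b} has a < b or b < a in the order.
Count unordered pairs where one element is strictly below the other.
Examples: {{},{1}}, {{},{2}}, {{},{3}}, {{},{4}}, ...
Total comparable pairs: 65


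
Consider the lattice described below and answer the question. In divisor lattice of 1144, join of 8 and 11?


In a divisor lattice, join = lcm (least common multiple).
gcd(8,11) = 1
lcm(8,11) = 8*11/gcd = 88/1 = 88


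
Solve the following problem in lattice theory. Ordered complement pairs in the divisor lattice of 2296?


Complement pair (a,b): a meet b = bottom, a join b = top.
Here: gcd(a,b)=1 and lcm(a,b)=2296, i.e. a*b=2296 with a,b coprime.
Pairs found: (1,2296), (7,328), (8,287), (41,56), ... (4 more)
Total ordered pairs: 8


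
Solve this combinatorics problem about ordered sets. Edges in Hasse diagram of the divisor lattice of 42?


A cover relation a -< b holds when a < b with no c strictly between.
Cover relations:
  1 -< 2
  1 -< 3
  1 -< 7
  2 -< 6
  2 -< 14
  3 -< 6
  3 -< 21
  6 -< 42
  ...4 more
Total: 12


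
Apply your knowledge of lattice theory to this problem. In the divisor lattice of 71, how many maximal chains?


A maximal chain goes from the minimum element to a maximal element via cover relations.
Counting all min-to-max paths in the cover graph.
Total maximal chains: 1


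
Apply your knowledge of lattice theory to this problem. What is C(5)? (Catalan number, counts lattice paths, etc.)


C(n) = C(2n, n) / (n+1).
C(10, 5) = 252
C(5) = 252 / 6 = 42


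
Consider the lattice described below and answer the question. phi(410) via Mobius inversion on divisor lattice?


phi(n) = n * prod_{p|n} (1 - 1/p).
Prime divisors of 410: [2, 5, 41]
phi(410) = 410 * (1 - 1/2) * (1 - 1/5) * (1 - 1/41)
phi(410) = 160


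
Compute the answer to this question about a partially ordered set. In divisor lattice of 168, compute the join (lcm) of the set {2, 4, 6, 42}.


In a divisor lattice, join = lcm (least common multiple).
Compute lcm iteratively: start with first element, then lcm(current, next).
Elements: [2, 4, 6, 42]
lcm(2,4) = 4
lcm(4,6) = 12
lcm(12,42) = 84
Final lcm = 84
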